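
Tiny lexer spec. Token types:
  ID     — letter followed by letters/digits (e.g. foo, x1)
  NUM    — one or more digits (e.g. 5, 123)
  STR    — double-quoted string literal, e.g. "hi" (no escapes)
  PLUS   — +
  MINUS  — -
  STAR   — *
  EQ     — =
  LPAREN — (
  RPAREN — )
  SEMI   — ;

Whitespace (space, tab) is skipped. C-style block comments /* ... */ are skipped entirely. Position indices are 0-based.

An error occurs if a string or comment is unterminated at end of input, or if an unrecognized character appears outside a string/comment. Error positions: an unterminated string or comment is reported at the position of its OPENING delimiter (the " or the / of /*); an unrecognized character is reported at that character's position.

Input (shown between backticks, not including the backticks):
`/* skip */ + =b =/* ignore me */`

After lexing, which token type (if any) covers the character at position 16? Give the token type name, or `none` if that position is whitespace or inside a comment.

Answer: EQ

Derivation:
pos=0: enter COMMENT mode (saw '/*')
exit COMMENT mode (now at pos=10)
pos=11: emit PLUS '+'
pos=13: emit EQ '='
pos=14: emit ID 'b' (now at pos=15)
pos=16: emit EQ '='
pos=17: enter COMMENT mode (saw '/*')
exit COMMENT mode (now at pos=32)
DONE. 4 tokens: [PLUS, EQ, ID, EQ]
Position 16: char is '=' -> EQ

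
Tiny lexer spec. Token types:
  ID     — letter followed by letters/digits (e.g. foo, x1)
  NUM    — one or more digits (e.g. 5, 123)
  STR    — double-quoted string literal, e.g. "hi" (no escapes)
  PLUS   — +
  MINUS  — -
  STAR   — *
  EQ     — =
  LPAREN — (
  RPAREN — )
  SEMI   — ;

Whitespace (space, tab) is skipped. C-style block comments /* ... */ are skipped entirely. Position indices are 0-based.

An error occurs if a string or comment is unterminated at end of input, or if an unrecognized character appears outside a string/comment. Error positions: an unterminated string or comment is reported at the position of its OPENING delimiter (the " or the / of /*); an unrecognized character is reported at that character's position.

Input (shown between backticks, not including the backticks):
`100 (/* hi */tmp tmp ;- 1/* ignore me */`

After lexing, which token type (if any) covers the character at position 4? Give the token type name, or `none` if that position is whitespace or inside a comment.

pos=0: emit NUM '100' (now at pos=3)
pos=4: emit LPAREN '('
pos=5: enter COMMENT mode (saw '/*')
exit COMMENT mode (now at pos=13)
pos=13: emit ID 'tmp' (now at pos=16)
pos=17: emit ID 'tmp' (now at pos=20)
pos=21: emit SEMI ';'
pos=22: emit MINUS '-'
pos=24: emit NUM '1' (now at pos=25)
pos=25: enter COMMENT mode (saw '/*')
exit COMMENT mode (now at pos=40)
DONE. 7 tokens: [NUM, LPAREN, ID, ID, SEMI, MINUS, NUM]
Position 4: char is '(' -> LPAREN

Answer: LPAREN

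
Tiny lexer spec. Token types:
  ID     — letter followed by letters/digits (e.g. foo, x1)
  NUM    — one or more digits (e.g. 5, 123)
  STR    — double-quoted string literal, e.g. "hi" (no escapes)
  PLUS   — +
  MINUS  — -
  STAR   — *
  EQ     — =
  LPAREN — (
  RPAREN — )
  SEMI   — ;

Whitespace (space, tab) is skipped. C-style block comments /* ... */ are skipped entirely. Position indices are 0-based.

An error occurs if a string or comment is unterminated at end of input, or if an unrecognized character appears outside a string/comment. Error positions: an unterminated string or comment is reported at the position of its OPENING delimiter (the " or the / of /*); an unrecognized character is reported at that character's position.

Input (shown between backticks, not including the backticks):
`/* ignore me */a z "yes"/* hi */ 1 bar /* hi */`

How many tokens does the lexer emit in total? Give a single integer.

Answer: 5

Derivation:
pos=0: enter COMMENT mode (saw '/*')
exit COMMENT mode (now at pos=15)
pos=15: emit ID 'a' (now at pos=16)
pos=17: emit ID 'z' (now at pos=18)
pos=19: enter STRING mode
pos=19: emit STR "yes" (now at pos=24)
pos=24: enter COMMENT mode (saw '/*')
exit COMMENT mode (now at pos=32)
pos=33: emit NUM '1' (now at pos=34)
pos=35: emit ID 'bar' (now at pos=38)
pos=39: enter COMMENT mode (saw '/*')
exit COMMENT mode (now at pos=47)
DONE. 5 tokens: [ID, ID, STR, NUM, ID]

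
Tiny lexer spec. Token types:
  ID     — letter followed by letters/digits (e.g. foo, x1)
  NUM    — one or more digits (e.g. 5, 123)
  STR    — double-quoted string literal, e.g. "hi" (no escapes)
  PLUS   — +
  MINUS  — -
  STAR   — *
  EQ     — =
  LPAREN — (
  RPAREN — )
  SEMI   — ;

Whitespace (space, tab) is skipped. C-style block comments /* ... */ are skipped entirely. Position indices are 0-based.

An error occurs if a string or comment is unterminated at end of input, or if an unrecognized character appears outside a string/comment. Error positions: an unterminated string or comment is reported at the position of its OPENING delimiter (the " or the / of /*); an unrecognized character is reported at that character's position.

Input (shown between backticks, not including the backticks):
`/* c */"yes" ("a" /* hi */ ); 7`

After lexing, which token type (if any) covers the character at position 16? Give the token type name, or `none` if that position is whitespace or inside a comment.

Answer: STR

Derivation:
pos=0: enter COMMENT mode (saw '/*')
exit COMMENT mode (now at pos=7)
pos=7: enter STRING mode
pos=7: emit STR "yes" (now at pos=12)
pos=13: emit LPAREN '('
pos=14: enter STRING mode
pos=14: emit STR "a" (now at pos=17)
pos=18: enter COMMENT mode (saw '/*')
exit COMMENT mode (now at pos=26)
pos=27: emit RPAREN ')'
pos=28: emit SEMI ';'
pos=30: emit NUM '7' (now at pos=31)
DONE. 6 tokens: [STR, LPAREN, STR, RPAREN, SEMI, NUM]
Position 16: char is '"' -> STR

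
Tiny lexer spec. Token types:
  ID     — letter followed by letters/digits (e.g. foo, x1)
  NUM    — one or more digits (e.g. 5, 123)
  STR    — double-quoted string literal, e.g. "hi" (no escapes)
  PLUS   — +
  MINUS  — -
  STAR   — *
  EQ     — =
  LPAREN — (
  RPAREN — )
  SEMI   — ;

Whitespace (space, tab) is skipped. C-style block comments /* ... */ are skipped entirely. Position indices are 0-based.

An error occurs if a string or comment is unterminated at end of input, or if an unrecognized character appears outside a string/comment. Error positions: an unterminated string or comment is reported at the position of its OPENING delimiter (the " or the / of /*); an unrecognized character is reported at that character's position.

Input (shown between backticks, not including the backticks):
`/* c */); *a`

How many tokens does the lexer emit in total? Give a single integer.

Answer: 4

Derivation:
pos=0: enter COMMENT mode (saw '/*')
exit COMMENT mode (now at pos=7)
pos=7: emit RPAREN ')'
pos=8: emit SEMI ';'
pos=10: emit STAR '*'
pos=11: emit ID 'a' (now at pos=12)
DONE. 4 tokens: [RPAREN, SEMI, STAR, ID]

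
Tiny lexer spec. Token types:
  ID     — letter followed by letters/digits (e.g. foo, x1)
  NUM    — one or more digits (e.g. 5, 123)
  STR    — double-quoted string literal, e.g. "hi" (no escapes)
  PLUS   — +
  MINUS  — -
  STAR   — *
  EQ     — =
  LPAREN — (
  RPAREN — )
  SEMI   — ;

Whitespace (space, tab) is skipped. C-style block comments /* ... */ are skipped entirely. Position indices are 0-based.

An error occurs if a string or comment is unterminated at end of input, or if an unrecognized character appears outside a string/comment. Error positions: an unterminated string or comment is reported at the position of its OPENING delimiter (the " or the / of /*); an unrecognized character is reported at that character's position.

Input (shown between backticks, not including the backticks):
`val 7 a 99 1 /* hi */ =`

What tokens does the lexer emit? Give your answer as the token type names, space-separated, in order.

Answer: ID NUM ID NUM NUM EQ

Derivation:
pos=0: emit ID 'val' (now at pos=3)
pos=4: emit NUM '7' (now at pos=5)
pos=6: emit ID 'a' (now at pos=7)
pos=8: emit NUM '99' (now at pos=10)
pos=11: emit NUM '1' (now at pos=12)
pos=13: enter COMMENT mode (saw '/*')
exit COMMENT mode (now at pos=21)
pos=22: emit EQ '='
DONE. 6 tokens: [ID, NUM, ID, NUM, NUM, EQ]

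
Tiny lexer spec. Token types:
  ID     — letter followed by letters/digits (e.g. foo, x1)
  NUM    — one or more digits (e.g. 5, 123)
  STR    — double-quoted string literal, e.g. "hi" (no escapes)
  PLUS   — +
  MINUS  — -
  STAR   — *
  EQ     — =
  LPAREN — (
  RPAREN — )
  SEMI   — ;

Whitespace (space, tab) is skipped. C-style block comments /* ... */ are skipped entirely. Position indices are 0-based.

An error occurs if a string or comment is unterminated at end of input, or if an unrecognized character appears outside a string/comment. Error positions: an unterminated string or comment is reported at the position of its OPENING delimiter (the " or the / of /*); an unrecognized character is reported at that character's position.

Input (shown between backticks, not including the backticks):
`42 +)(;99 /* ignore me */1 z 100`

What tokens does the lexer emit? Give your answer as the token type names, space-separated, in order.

Answer: NUM PLUS RPAREN LPAREN SEMI NUM NUM ID NUM

Derivation:
pos=0: emit NUM '42' (now at pos=2)
pos=3: emit PLUS '+'
pos=4: emit RPAREN ')'
pos=5: emit LPAREN '('
pos=6: emit SEMI ';'
pos=7: emit NUM '99' (now at pos=9)
pos=10: enter COMMENT mode (saw '/*')
exit COMMENT mode (now at pos=25)
pos=25: emit NUM '1' (now at pos=26)
pos=27: emit ID 'z' (now at pos=28)
pos=29: emit NUM '100' (now at pos=32)
DONE. 9 tokens: [NUM, PLUS, RPAREN, LPAREN, SEMI, NUM, NUM, ID, NUM]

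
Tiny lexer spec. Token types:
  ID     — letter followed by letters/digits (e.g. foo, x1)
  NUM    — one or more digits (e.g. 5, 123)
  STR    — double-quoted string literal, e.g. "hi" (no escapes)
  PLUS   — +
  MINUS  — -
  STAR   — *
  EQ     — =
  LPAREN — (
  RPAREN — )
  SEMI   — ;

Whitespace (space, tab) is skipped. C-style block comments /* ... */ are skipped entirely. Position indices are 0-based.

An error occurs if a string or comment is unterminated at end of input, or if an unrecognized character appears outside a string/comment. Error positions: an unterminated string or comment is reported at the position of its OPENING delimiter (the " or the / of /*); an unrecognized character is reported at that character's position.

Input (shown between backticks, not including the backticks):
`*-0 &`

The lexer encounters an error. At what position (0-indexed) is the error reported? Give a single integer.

pos=0: emit STAR '*'
pos=1: emit MINUS '-'
pos=2: emit NUM '0' (now at pos=3)
pos=4: ERROR — unrecognized char '&'

Answer: 4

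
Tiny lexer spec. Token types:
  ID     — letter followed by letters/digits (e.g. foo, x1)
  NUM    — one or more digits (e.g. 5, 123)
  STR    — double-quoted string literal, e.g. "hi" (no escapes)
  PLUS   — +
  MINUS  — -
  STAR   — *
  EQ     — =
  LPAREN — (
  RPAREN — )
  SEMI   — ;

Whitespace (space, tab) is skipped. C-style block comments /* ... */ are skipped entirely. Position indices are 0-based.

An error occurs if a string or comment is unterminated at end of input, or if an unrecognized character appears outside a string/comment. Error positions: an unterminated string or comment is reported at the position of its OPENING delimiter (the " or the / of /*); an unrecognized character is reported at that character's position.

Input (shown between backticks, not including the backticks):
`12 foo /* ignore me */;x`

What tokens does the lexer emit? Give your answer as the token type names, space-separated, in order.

pos=0: emit NUM '12' (now at pos=2)
pos=3: emit ID 'foo' (now at pos=6)
pos=7: enter COMMENT mode (saw '/*')
exit COMMENT mode (now at pos=22)
pos=22: emit SEMI ';'
pos=23: emit ID 'x' (now at pos=24)
DONE. 4 tokens: [NUM, ID, SEMI, ID]

Answer: NUM ID SEMI ID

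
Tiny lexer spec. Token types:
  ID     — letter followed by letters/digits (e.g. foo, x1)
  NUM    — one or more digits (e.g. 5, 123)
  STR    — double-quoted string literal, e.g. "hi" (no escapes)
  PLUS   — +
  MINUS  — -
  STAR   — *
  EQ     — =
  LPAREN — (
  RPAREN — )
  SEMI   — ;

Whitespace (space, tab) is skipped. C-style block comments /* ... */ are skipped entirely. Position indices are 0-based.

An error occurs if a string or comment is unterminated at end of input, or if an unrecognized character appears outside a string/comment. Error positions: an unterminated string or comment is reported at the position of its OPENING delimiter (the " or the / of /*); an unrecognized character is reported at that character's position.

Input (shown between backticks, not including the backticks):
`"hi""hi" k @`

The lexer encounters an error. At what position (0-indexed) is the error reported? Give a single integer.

Answer: 11

Derivation:
pos=0: enter STRING mode
pos=0: emit STR "hi" (now at pos=4)
pos=4: enter STRING mode
pos=4: emit STR "hi" (now at pos=8)
pos=9: emit ID 'k' (now at pos=10)
pos=11: ERROR — unrecognized char '@'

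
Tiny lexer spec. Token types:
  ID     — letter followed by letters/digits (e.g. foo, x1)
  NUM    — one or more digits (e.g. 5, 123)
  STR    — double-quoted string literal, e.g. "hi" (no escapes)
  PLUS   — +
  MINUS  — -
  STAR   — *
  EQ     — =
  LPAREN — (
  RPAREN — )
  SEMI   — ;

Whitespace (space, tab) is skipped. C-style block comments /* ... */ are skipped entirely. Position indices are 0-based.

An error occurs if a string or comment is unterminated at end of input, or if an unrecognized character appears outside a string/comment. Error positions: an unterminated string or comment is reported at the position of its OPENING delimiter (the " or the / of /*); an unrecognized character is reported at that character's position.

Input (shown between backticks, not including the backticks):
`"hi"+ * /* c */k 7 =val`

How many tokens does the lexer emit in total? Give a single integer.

Answer: 7

Derivation:
pos=0: enter STRING mode
pos=0: emit STR "hi" (now at pos=4)
pos=4: emit PLUS '+'
pos=6: emit STAR '*'
pos=8: enter COMMENT mode (saw '/*')
exit COMMENT mode (now at pos=15)
pos=15: emit ID 'k' (now at pos=16)
pos=17: emit NUM '7' (now at pos=18)
pos=19: emit EQ '='
pos=20: emit ID 'val' (now at pos=23)
DONE. 7 tokens: [STR, PLUS, STAR, ID, NUM, EQ, ID]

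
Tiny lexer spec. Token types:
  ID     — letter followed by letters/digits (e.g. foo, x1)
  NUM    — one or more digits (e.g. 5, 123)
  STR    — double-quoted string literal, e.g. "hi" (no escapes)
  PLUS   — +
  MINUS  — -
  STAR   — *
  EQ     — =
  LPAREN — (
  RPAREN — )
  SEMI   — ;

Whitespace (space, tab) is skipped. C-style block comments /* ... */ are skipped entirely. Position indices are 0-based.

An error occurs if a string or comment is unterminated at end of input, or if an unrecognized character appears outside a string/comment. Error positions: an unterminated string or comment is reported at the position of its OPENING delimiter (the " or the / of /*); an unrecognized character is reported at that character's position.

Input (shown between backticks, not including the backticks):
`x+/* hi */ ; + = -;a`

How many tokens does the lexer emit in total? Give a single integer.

Answer: 8

Derivation:
pos=0: emit ID 'x' (now at pos=1)
pos=1: emit PLUS '+'
pos=2: enter COMMENT mode (saw '/*')
exit COMMENT mode (now at pos=10)
pos=11: emit SEMI ';'
pos=13: emit PLUS '+'
pos=15: emit EQ '='
pos=17: emit MINUS '-'
pos=18: emit SEMI ';'
pos=19: emit ID 'a' (now at pos=20)
DONE. 8 tokens: [ID, PLUS, SEMI, PLUS, EQ, MINUS, SEMI, ID]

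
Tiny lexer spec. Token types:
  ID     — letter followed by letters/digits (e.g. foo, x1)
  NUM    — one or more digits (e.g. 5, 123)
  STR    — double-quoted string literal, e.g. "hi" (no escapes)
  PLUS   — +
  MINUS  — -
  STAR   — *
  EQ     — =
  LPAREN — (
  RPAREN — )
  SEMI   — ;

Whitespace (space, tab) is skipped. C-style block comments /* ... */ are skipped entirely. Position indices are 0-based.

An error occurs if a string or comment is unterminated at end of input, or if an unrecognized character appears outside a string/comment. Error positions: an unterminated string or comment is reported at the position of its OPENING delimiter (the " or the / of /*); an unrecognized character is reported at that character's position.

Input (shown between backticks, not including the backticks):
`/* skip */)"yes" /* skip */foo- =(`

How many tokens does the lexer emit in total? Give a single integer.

Answer: 6

Derivation:
pos=0: enter COMMENT mode (saw '/*')
exit COMMENT mode (now at pos=10)
pos=10: emit RPAREN ')'
pos=11: enter STRING mode
pos=11: emit STR "yes" (now at pos=16)
pos=17: enter COMMENT mode (saw '/*')
exit COMMENT mode (now at pos=27)
pos=27: emit ID 'foo' (now at pos=30)
pos=30: emit MINUS '-'
pos=32: emit EQ '='
pos=33: emit LPAREN '('
DONE. 6 tokens: [RPAREN, STR, ID, MINUS, EQ, LPAREN]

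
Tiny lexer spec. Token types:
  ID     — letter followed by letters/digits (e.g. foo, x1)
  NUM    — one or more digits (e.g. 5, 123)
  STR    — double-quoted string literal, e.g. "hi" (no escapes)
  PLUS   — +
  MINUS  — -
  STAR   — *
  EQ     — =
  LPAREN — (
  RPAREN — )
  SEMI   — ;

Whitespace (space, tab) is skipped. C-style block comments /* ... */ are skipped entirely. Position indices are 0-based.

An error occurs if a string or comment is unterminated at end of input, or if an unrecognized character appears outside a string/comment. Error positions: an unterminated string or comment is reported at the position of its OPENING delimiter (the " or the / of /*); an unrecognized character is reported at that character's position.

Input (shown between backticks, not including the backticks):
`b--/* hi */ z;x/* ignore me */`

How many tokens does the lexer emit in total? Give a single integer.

pos=0: emit ID 'b' (now at pos=1)
pos=1: emit MINUS '-'
pos=2: emit MINUS '-'
pos=3: enter COMMENT mode (saw '/*')
exit COMMENT mode (now at pos=11)
pos=12: emit ID 'z' (now at pos=13)
pos=13: emit SEMI ';'
pos=14: emit ID 'x' (now at pos=15)
pos=15: enter COMMENT mode (saw '/*')
exit COMMENT mode (now at pos=30)
DONE. 6 tokens: [ID, MINUS, MINUS, ID, SEMI, ID]

Answer: 6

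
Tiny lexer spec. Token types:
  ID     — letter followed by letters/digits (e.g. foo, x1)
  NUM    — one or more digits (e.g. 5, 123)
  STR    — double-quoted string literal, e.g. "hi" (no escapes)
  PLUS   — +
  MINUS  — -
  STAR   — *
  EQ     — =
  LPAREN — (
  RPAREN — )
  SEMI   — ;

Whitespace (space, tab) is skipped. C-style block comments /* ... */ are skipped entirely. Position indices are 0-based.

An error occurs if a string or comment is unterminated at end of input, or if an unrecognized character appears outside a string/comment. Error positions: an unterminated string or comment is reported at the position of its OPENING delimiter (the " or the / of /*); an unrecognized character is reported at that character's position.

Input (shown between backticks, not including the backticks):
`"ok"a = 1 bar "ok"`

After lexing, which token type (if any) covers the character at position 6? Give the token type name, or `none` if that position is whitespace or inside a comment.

pos=0: enter STRING mode
pos=0: emit STR "ok" (now at pos=4)
pos=4: emit ID 'a' (now at pos=5)
pos=6: emit EQ '='
pos=8: emit NUM '1' (now at pos=9)
pos=10: emit ID 'bar' (now at pos=13)
pos=14: enter STRING mode
pos=14: emit STR "ok" (now at pos=18)
DONE. 6 tokens: [STR, ID, EQ, NUM, ID, STR]
Position 6: char is '=' -> EQ

Answer: EQ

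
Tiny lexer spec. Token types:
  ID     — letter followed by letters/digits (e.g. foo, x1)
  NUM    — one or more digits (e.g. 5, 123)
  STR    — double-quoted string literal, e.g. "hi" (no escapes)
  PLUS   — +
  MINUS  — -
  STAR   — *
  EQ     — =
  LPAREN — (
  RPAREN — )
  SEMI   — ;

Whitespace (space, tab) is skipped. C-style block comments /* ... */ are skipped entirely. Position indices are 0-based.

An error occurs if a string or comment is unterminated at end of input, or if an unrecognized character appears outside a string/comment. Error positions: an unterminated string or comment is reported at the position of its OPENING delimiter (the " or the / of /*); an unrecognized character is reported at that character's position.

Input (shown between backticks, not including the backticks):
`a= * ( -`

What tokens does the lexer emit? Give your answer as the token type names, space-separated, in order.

pos=0: emit ID 'a' (now at pos=1)
pos=1: emit EQ '='
pos=3: emit STAR '*'
pos=5: emit LPAREN '('
pos=7: emit MINUS '-'
DONE. 5 tokens: [ID, EQ, STAR, LPAREN, MINUS]

Answer: ID EQ STAR LPAREN MINUS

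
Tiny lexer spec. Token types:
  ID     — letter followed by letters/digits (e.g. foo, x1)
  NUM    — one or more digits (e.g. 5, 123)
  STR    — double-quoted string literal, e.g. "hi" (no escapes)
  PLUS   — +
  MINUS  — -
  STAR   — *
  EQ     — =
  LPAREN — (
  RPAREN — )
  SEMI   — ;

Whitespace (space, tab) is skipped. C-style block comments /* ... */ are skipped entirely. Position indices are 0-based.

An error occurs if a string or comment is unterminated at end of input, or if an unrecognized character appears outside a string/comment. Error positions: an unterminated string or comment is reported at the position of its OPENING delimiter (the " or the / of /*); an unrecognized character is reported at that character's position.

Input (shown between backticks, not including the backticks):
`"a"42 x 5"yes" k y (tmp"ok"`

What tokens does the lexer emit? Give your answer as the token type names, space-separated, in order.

Answer: STR NUM ID NUM STR ID ID LPAREN ID STR

Derivation:
pos=0: enter STRING mode
pos=0: emit STR "a" (now at pos=3)
pos=3: emit NUM '42' (now at pos=5)
pos=6: emit ID 'x' (now at pos=7)
pos=8: emit NUM '5' (now at pos=9)
pos=9: enter STRING mode
pos=9: emit STR "yes" (now at pos=14)
pos=15: emit ID 'k' (now at pos=16)
pos=17: emit ID 'y' (now at pos=18)
pos=19: emit LPAREN '('
pos=20: emit ID 'tmp' (now at pos=23)
pos=23: enter STRING mode
pos=23: emit STR "ok" (now at pos=27)
DONE. 10 tokens: [STR, NUM, ID, NUM, STR, ID, ID, LPAREN, ID, STR]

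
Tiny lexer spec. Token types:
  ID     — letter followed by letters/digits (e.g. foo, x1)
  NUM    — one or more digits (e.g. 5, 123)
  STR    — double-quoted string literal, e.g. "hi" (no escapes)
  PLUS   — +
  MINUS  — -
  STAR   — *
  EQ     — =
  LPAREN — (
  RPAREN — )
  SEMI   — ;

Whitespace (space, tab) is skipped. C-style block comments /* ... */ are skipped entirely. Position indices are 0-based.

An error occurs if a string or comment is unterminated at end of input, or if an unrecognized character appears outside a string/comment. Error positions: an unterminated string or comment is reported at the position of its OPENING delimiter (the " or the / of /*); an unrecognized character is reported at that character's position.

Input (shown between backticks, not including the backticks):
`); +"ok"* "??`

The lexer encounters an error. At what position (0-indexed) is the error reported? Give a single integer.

Answer: 10

Derivation:
pos=0: emit RPAREN ')'
pos=1: emit SEMI ';'
pos=3: emit PLUS '+'
pos=4: enter STRING mode
pos=4: emit STR "ok" (now at pos=8)
pos=8: emit STAR '*'
pos=10: enter STRING mode
pos=10: ERROR — unterminated string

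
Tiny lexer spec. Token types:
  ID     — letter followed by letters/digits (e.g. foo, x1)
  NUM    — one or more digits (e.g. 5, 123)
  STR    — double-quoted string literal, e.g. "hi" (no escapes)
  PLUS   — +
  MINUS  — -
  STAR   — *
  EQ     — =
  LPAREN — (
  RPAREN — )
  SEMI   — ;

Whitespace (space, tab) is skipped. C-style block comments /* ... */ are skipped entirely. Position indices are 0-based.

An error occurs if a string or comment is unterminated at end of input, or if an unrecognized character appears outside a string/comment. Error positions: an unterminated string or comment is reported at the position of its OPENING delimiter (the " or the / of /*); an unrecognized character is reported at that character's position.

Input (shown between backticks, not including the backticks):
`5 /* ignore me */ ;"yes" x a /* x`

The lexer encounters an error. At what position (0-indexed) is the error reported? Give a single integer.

pos=0: emit NUM '5' (now at pos=1)
pos=2: enter COMMENT mode (saw '/*')
exit COMMENT mode (now at pos=17)
pos=18: emit SEMI ';'
pos=19: enter STRING mode
pos=19: emit STR "yes" (now at pos=24)
pos=25: emit ID 'x' (now at pos=26)
pos=27: emit ID 'a' (now at pos=28)
pos=29: enter COMMENT mode (saw '/*')
pos=29: ERROR — unterminated comment (reached EOF)

Answer: 29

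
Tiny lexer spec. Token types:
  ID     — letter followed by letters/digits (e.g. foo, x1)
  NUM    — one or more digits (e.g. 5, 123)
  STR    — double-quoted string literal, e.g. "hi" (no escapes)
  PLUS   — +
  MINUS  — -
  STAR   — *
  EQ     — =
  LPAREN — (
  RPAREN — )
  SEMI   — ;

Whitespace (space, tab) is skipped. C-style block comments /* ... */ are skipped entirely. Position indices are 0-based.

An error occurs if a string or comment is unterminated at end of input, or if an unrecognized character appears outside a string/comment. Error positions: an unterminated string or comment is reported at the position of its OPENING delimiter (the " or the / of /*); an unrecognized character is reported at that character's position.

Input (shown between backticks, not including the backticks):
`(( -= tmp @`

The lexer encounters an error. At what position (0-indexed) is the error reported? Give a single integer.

Answer: 10

Derivation:
pos=0: emit LPAREN '('
pos=1: emit LPAREN '('
pos=3: emit MINUS '-'
pos=4: emit EQ '='
pos=6: emit ID 'tmp' (now at pos=9)
pos=10: ERROR — unrecognized char '@'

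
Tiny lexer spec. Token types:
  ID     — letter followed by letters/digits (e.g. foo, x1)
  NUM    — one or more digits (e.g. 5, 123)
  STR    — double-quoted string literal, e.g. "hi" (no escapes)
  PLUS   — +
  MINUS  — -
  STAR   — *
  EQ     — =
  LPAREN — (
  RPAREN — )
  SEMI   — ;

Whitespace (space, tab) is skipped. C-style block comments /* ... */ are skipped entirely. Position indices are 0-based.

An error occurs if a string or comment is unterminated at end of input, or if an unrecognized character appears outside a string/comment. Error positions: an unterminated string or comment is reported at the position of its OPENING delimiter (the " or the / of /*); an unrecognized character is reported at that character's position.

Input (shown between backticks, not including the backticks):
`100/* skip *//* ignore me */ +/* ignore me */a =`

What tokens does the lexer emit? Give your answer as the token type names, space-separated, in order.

pos=0: emit NUM '100' (now at pos=3)
pos=3: enter COMMENT mode (saw '/*')
exit COMMENT mode (now at pos=13)
pos=13: enter COMMENT mode (saw '/*')
exit COMMENT mode (now at pos=28)
pos=29: emit PLUS '+'
pos=30: enter COMMENT mode (saw '/*')
exit COMMENT mode (now at pos=45)
pos=45: emit ID 'a' (now at pos=46)
pos=47: emit EQ '='
DONE. 4 tokens: [NUM, PLUS, ID, EQ]

Answer: NUM PLUS ID EQ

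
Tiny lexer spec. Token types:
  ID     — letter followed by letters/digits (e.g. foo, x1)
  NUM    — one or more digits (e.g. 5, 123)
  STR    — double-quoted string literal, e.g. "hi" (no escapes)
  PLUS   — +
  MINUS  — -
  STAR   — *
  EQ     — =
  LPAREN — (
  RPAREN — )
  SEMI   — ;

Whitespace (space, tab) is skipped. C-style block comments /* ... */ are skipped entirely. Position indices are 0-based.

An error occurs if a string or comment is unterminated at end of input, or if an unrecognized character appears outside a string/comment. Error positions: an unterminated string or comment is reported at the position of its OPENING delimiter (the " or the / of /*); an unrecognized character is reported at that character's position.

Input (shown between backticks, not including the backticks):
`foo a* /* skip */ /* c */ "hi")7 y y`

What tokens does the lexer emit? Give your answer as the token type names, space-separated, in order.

Answer: ID ID STAR STR RPAREN NUM ID ID

Derivation:
pos=0: emit ID 'foo' (now at pos=3)
pos=4: emit ID 'a' (now at pos=5)
pos=5: emit STAR '*'
pos=7: enter COMMENT mode (saw '/*')
exit COMMENT mode (now at pos=17)
pos=18: enter COMMENT mode (saw '/*')
exit COMMENT mode (now at pos=25)
pos=26: enter STRING mode
pos=26: emit STR "hi" (now at pos=30)
pos=30: emit RPAREN ')'
pos=31: emit NUM '7' (now at pos=32)
pos=33: emit ID 'y' (now at pos=34)
pos=35: emit ID 'y' (now at pos=36)
DONE. 8 tokens: [ID, ID, STAR, STR, RPAREN, NUM, ID, ID]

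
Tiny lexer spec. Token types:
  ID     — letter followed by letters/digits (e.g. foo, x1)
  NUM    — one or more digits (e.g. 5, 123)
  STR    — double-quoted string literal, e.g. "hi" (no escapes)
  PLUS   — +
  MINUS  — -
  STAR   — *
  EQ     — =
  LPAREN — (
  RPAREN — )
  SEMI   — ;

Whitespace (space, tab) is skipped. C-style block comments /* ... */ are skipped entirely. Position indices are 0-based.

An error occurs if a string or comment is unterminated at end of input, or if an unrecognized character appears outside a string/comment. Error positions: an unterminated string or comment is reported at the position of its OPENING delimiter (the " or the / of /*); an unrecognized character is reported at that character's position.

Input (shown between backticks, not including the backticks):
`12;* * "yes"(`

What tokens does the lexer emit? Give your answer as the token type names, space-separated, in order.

pos=0: emit NUM '12' (now at pos=2)
pos=2: emit SEMI ';'
pos=3: emit STAR '*'
pos=5: emit STAR '*'
pos=7: enter STRING mode
pos=7: emit STR "yes" (now at pos=12)
pos=12: emit LPAREN '('
DONE. 6 tokens: [NUM, SEMI, STAR, STAR, STR, LPAREN]

Answer: NUM SEMI STAR STAR STR LPAREN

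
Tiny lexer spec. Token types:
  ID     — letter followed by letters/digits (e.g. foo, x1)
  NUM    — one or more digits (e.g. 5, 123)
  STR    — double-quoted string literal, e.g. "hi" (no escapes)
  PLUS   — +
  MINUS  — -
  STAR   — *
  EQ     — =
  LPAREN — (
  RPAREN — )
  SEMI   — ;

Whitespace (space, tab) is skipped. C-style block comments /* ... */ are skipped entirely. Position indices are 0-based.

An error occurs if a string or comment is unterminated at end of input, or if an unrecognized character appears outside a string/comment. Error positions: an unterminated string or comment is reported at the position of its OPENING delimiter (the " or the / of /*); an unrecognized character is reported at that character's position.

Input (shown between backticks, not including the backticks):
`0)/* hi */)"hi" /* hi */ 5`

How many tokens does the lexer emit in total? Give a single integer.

Answer: 5

Derivation:
pos=0: emit NUM '0' (now at pos=1)
pos=1: emit RPAREN ')'
pos=2: enter COMMENT mode (saw '/*')
exit COMMENT mode (now at pos=10)
pos=10: emit RPAREN ')'
pos=11: enter STRING mode
pos=11: emit STR "hi" (now at pos=15)
pos=16: enter COMMENT mode (saw '/*')
exit COMMENT mode (now at pos=24)
pos=25: emit NUM '5' (now at pos=26)
DONE. 5 tokens: [NUM, RPAREN, RPAREN, STR, NUM]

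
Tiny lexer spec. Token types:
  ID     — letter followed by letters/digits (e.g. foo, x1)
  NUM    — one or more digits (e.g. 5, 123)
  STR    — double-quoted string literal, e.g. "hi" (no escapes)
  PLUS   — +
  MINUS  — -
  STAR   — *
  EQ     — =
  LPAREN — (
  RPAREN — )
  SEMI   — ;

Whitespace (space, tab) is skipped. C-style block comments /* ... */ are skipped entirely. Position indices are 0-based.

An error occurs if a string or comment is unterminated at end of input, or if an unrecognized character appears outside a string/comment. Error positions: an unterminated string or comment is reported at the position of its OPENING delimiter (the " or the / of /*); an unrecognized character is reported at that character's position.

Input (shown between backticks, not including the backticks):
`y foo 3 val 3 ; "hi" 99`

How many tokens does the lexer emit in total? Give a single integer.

pos=0: emit ID 'y' (now at pos=1)
pos=2: emit ID 'foo' (now at pos=5)
pos=6: emit NUM '3' (now at pos=7)
pos=8: emit ID 'val' (now at pos=11)
pos=12: emit NUM '3' (now at pos=13)
pos=14: emit SEMI ';'
pos=16: enter STRING mode
pos=16: emit STR "hi" (now at pos=20)
pos=21: emit NUM '99' (now at pos=23)
DONE. 8 tokens: [ID, ID, NUM, ID, NUM, SEMI, STR, NUM]

Answer: 8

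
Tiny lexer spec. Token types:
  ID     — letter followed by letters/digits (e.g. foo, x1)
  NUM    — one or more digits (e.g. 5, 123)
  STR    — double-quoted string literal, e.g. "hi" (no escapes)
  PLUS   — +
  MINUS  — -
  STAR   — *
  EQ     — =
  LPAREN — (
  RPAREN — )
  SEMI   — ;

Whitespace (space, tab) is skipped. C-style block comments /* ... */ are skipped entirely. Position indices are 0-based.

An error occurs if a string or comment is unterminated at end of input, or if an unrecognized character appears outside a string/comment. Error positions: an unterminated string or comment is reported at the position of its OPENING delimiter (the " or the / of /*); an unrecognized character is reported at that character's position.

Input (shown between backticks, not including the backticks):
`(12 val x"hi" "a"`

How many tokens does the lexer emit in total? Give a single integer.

Answer: 6

Derivation:
pos=0: emit LPAREN '('
pos=1: emit NUM '12' (now at pos=3)
pos=4: emit ID 'val' (now at pos=7)
pos=8: emit ID 'x' (now at pos=9)
pos=9: enter STRING mode
pos=9: emit STR "hi" (now at pos=13)
pos=14: enter STRING mode
pos=14: emit STR "a" (now at pos=17)
DONE. 6 tokens: [LPAREN, NUM, ID, ID, STR, STR]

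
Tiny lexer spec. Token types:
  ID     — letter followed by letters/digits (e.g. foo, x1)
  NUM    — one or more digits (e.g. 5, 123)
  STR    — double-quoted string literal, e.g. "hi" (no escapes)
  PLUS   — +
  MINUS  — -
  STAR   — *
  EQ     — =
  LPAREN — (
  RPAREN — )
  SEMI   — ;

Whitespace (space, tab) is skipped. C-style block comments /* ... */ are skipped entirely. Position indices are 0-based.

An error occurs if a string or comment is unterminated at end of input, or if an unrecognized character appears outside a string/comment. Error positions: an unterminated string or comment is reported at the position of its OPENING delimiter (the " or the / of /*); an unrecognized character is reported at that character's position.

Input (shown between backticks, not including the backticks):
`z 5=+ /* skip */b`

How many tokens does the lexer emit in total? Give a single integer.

pos=0: emit ID 'z' (now at pos=1)
pos=2: emit NUM '5' (now at pos=3)
pos=3: emit EQ '='
pos=4: emit PLUS '+'
pos=6: enter COMMENT mode (saw '/*')
exit COMMENT mode (now at pos=16)
pos=16: emit ID 'b' (now at pos=17)
DONE. 5 tokens: [ID, NUM, EQ, PLUS, ID]

Answer: 5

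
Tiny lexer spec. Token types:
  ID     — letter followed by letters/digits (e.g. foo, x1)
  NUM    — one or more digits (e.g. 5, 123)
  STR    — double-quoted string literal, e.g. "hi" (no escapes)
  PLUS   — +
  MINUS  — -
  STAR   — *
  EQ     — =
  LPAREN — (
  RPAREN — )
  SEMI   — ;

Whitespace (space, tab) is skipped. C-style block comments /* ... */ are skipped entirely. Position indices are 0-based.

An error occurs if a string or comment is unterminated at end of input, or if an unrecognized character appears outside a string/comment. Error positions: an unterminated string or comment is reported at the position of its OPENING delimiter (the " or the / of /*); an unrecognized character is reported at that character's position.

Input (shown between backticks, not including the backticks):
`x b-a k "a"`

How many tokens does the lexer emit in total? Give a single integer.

pos=0: emit ID 'x' (now at pos=1)
pos=2: emit ID 'b' (now at pos=3)
pos=3: emit MINUS '-'
pos=4: emit ID 'a' (now at pos=5)
pos=6: emit ID 'k' (now at pos=7)
pos=8: enter STRING mode
pos=8: emit STR "a" (now at pos=11)
DONE. 6 tokens: [ID, ID, MINUS, ID, ID, STR]

Answer: 6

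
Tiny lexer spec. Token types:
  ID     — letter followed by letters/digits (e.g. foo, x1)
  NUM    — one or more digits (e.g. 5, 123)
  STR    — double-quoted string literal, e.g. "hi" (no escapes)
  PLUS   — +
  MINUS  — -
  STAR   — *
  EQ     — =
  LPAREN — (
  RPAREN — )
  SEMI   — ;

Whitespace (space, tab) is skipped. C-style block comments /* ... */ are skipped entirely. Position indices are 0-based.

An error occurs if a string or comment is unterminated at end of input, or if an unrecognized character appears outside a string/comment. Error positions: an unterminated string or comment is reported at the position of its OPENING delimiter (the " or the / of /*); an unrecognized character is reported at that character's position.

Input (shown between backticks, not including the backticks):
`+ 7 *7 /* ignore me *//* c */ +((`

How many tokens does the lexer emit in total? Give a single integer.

pos=0: emit PLUS '+'
pos=2: emit NUM '7' (now at pos=3)
pos=4: emit STAR '*'
pos=5: emit NUM '7' (now at pos=6)
pos=7: enter COMMENT mode (saw '/*')
exit COMMENT mode (now at pos=22)
pos=22: enter COMMENT mode (saw '/*')
exit COMMENT mode (now at pos=29)
pos=30: emit PLUS '+'
pos=31: emit LPAREN '('
pos=32: emit LPAREN '('
DONE. 7 tokens: [PLUS, NUM, STAR, NUM, PLUS, LPAREN, LPAREN]

Answer: 7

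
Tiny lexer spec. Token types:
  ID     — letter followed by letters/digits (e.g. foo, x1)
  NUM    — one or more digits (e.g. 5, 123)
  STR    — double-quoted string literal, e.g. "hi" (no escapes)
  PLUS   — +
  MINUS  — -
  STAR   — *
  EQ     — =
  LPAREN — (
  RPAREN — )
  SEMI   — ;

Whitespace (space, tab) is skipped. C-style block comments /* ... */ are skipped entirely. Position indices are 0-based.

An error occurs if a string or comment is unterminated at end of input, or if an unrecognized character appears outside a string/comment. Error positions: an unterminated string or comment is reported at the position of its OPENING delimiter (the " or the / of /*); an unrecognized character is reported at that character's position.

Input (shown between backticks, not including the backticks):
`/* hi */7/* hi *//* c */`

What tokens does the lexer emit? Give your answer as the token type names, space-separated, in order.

Answer: NUM

Derivation:
pos=0: enter COMMENT mode (saw '/*')
exit COMMENT mode (now at pos=8)
pos=8: emit NUM '7' (now at pos=9)
pos=9: enter COMMENT mode (saw '/*')
exit COMMENT mode (now at pos=17)
pos=17: enter COMMENT mode (saw '/*')
exit COMMENT mode (now at pos=24)
DONE. 1 tokens: [NUM]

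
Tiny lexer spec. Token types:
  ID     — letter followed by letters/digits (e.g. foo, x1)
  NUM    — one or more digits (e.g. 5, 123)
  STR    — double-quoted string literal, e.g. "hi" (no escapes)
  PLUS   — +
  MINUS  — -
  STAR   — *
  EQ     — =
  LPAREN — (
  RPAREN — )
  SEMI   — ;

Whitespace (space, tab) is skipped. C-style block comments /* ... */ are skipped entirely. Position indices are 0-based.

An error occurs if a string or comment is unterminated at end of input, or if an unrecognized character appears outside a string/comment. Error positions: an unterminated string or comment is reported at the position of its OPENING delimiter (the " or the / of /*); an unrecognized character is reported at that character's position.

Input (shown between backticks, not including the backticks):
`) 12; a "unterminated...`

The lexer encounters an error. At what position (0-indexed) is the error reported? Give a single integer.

Answer: 8

Derivation:
pos=0: emit RPAREN ')'
pos=2: emit NUM '12' (now at pos=4)
pos=4: emit SEMI ';'
pos=6: emit ID 'a' (now at pos=7)
pos=8: enter STRING mode
pos=8: ERROR — unterminated string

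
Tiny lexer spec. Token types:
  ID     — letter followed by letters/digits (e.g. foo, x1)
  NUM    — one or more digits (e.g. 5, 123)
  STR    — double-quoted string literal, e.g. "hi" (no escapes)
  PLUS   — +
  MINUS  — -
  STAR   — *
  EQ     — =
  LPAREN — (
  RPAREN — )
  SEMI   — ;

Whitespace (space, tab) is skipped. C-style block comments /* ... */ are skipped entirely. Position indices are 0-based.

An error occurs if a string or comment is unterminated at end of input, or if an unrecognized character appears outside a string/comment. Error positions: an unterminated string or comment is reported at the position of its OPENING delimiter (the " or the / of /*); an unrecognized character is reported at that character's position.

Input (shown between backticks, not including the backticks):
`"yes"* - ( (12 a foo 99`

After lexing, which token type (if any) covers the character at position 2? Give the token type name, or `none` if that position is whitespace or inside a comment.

pos=0: enter STRING mode
pos=0: emit STR "yes" (now at pos=5)
pos=5: emit STAR '*'
pos=7: emit MINUS '-'
pos=9: emit LPAREN '('
pos=11: emit LPAREN '('
pos=12: emit NUM '12' (now at pos=14)
pos=15: emit ID 'a' (now at pos=16)
pos=17: emit ID 'foo' (now at pos=20)
pos=21: emit NUM '99' (now at pos=23)
DONE. 9 tokens: [STR, STAR, MINUS, LPAREN, LPAREN, NUM, ID, ID, NUM]
Position 2: char is 'e' -> STR

Answer: STR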